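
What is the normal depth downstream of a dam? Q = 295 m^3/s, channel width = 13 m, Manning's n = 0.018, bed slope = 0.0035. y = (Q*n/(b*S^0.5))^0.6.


y = (295 * 0.018 / (13 * 0.0035^0.5))^0.6 = 3.1876 m


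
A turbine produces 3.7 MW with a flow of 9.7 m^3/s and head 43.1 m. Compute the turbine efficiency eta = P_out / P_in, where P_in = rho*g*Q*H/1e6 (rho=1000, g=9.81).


P_in = 1000 * 9.81 * 9.7 * 43.1 / 1e6 = 4.1013 MW
eta = 3.7 / 4.1013 = 0.9022


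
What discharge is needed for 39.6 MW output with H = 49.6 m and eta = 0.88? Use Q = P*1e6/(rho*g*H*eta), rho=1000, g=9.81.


Q = 39.6 * 1e6 / (1000 * 9.81 * 49.6 * 0.88) = 92.4830 m^3/s


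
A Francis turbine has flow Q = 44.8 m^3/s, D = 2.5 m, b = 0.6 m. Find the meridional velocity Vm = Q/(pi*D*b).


Vm = 44.8 / (pi * 2.5 * 0.6) = 9.5069 m/s


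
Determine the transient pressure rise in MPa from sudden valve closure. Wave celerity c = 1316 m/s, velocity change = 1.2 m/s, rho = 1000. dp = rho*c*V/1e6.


dp = 1000 * 1316 * 1.2 / 1e6 = 1.5792 MPa


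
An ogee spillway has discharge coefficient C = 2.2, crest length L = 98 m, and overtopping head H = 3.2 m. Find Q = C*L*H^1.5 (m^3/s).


Q = 2.2 * 98 * 3.2^1.5 = 1234.1664 m^3/s


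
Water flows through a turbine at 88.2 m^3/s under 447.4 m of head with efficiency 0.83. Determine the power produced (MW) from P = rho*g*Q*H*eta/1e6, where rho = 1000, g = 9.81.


P = 1000 * 9.81 * 88.2 * 447.4 * 0.83 / 1e6 = 321.3007 MW


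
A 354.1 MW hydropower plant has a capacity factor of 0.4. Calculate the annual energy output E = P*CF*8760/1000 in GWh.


E = 354.1 * 0.4 * 8760 / 1000 = 1240.7664 GWh


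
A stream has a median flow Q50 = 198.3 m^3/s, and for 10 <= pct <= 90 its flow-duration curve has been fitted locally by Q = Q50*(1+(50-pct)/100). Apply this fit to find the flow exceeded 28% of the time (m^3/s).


Q = 198.3 * (1 + (50 - 28)/100) = 241.9260 m^3/s


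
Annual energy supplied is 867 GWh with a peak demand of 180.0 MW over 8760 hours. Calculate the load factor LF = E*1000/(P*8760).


LF = 867 * 1000 / (180.0 * 8760) = 0.5498


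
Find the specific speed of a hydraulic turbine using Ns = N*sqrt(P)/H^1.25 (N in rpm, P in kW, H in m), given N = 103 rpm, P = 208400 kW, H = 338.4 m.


Ns = 103 * 208400^0.5 / 338.4^1.25 = 32.3965


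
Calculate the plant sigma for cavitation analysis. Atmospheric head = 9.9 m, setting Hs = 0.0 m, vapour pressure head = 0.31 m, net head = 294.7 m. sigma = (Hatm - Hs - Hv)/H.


sigma = (9.9 - 0.0 - 0.31) / 294.7 = 0.0325


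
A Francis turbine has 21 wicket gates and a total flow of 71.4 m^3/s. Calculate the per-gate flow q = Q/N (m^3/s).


q = 71.4 / 21 = 3.4000 m^3/s


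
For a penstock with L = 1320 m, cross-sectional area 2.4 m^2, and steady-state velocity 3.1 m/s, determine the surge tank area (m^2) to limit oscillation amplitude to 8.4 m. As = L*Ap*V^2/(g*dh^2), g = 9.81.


As = 1320 * 2.4 * 3.1^2 / (9.81 * 8.4^2) = 43.9826 m^2


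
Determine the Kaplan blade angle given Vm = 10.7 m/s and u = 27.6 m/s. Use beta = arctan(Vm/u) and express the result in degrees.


beta = arctan(10.7 / 27.6) = 21.1904 degrees


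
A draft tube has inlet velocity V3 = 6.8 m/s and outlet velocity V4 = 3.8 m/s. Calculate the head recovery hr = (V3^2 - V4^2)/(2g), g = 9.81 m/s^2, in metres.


hr = (6.8^2 - 3.8^2) / (2*9.81) = 1.6208 m


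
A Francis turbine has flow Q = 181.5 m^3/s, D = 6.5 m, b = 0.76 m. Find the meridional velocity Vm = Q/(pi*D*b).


Vm = 181.5 / (pi * 6.5 * 0.76) = 11.6950 m/s


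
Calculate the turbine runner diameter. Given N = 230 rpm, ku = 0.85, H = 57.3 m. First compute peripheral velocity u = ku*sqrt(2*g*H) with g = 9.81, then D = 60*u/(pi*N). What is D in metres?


u = 0.85 * sqrt(2*9.81*57.3) = 28.5001 m/s
D = 60 * 28.5001 / (pi * 230) = 2.3666 m


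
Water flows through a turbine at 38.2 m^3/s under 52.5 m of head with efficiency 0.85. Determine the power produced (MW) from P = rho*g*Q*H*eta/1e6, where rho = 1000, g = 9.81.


P = 1000 * 9.81 * 38.2 * 52.5 * 0.85 / 1e6 = 16.7229 MW


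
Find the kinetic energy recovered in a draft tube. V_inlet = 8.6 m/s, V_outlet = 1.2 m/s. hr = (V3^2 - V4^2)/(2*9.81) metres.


hr = (8.6^2 - 1.2^2) / (2*9.81) = 3.6962 m


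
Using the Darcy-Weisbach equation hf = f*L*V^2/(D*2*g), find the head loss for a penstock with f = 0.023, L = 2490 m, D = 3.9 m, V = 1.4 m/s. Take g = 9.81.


hf = 0.023 * 2490 * 1.4^2 / (3.9 * 2 * 9.81) = 1.4670 m


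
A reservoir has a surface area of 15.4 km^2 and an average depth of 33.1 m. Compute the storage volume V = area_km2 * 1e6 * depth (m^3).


V = 15.4 * 1e6 * 33.1 = 5.0974e+08 m^3


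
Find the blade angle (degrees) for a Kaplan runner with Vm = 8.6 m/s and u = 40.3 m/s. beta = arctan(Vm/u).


beta = arctan(8.6 / 40.3) = 12.0462 degrees


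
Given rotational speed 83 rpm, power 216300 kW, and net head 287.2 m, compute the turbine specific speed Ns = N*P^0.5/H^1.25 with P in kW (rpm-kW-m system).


Ns = 83 * 216300^0.5 / 287.2^1.25 = 32.6494


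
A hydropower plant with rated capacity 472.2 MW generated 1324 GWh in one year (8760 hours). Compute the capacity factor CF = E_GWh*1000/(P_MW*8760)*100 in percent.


CF = 1324 * 1000 / (472.2 * 8760) * 100 = 32.0080 %


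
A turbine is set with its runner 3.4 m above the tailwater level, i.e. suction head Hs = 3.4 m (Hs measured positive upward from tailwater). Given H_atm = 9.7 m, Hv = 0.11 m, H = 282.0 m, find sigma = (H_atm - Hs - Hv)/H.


sigma = (9.7 - 3.4 - 0.11) / 282.0 = 0.0220


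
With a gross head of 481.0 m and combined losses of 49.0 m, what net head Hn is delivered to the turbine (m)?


Hn = 481.0 - 49.0 = 432.0000 m


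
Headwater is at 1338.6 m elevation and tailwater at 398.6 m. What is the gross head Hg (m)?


Hg = 1338.6 - 398.6 = 940.0000 m


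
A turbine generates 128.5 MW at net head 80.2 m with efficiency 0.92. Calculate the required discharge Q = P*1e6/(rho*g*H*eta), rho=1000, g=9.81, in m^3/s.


Q = 128.5 * 1e6 / (1000 * 9.81 * 80.2 * 0.92) = 177.5301 m^3/s


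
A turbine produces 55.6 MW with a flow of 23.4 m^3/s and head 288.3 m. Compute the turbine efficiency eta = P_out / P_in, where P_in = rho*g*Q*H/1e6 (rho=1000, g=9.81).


P_in = 1000 * 9.81 * 23.4 * 288.3 / 1e6 = 66.1804 MW
eta = 55.6 / 66.1804 = 0.8401


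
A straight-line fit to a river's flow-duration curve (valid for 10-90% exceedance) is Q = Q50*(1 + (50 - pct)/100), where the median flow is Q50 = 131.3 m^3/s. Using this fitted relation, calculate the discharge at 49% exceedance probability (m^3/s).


Q = 131.3 * (1 + (50 - 49)/100) = 132.6130 m^3/s


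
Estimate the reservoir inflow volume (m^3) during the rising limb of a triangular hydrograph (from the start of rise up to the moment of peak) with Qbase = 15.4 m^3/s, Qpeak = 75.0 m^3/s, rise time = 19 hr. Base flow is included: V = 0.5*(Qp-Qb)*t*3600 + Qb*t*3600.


V = 0.5*(75.0 - 15.4)*19*3600 + 15.4*19*3600 = 3.0917e+06 m^3


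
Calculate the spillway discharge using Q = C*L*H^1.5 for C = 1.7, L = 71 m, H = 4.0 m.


Q = 1.7 * 71 * 4.0^1.5 = 965.6000 m^3/s


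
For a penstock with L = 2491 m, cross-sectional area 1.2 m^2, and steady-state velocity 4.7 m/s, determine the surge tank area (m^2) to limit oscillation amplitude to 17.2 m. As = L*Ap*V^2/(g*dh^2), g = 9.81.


As = 2491 * 1.2 * 4.7^2 / (9.81 * 17.2^2) = 22.7523 m^2


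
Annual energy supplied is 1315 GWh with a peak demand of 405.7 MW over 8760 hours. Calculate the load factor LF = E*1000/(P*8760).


LF = 1315 * 1000 / (405.7 * 8760) = 0.3700


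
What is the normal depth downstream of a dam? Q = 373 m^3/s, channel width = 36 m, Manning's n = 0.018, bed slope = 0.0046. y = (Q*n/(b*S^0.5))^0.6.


y = (373 * 0.018 / (36 * 0.0046^0.5))^0.6 = 1.8348 m


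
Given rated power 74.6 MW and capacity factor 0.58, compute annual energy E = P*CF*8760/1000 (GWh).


E = 74.6 * 0.58 * 8760 / 1000 = 379.0277 GWh


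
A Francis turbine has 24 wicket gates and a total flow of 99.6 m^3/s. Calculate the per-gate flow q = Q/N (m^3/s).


q = 99.6 / 24 = 4.1500 m^3/s


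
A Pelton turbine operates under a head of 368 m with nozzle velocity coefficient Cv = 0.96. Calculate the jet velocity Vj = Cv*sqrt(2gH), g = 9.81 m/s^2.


Vj = 0.96 * sqrt(2*9.81*368) = 81.5727 m/s


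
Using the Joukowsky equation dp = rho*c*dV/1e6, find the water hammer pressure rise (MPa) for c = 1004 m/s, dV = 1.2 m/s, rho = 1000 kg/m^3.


dp = 1000 * 1004 * 1.2 / 1e6 = 1.2048 MPa


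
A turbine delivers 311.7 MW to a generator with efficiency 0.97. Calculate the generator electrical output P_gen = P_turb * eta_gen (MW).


P_gen = 311.7 * 0.97 = 302.3490 MW


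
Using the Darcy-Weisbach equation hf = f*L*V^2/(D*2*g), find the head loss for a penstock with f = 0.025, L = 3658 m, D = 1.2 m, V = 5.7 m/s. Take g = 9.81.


hf = 0.025 * 3658 * 5.7^2 / (1.2 * 2 * 9.81) = 126.1982 m


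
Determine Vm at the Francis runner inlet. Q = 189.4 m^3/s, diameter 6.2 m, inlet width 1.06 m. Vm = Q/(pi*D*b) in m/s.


Vm = 189.4 / (pi * 6.2 * 1.06) = 9.1734 m/s


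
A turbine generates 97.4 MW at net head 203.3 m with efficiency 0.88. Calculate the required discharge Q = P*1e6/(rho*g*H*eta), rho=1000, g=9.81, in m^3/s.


Q = 97.4 * 1e6 / (1000 * 9.81 * 203.3 * 0.88) = 55.4971 m^3/s


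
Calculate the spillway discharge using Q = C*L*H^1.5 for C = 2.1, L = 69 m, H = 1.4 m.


Q = 2.1 * 69 * 1.4^1.5 = 240.0272 m^3/s


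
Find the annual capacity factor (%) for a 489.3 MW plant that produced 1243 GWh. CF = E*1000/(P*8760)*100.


CF = 1243 * 1000 / (489.3 * 8760) * 100 = 28.9996 %


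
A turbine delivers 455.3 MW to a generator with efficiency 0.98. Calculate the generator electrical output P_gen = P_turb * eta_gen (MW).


P_gen = 455.3 * 0.98 = 446.1940 MW


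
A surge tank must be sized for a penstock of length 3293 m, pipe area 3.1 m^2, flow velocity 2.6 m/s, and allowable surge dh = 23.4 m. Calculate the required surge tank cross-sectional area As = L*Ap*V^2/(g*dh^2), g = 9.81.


As = 3293 * 3.1 * 2.6^2 / (9.81 * 23.4^2) = 12.8469 m^2


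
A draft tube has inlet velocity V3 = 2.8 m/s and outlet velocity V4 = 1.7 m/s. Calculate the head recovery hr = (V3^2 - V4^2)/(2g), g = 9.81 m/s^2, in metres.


hr = (2.8^2 - 1.7^2) / (2*9.81) = 0.2523 m


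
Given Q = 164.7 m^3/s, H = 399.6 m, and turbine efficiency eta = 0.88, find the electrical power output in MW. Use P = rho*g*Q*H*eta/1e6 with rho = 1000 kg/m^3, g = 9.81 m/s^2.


P = 1000 * 9.81 * 164.7 * 399.6 * 0.88 / 1e6 = 568.1601 MW


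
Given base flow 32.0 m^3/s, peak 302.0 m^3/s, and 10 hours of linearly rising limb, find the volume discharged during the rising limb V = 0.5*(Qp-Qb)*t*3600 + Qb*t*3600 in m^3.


V = 0.5*(302.0 - 32.0)*10*3600 + 32.0*10*3600 = 6.0120e+06 m^3


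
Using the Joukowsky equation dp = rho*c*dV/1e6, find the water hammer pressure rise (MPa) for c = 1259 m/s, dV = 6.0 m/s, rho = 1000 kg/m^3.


dp = 1000 * 1259 * 6.0 / 1e6 = 7.5540 MPa


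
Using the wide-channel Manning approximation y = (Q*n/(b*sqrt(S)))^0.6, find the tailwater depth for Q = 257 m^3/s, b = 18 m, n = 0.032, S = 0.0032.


y = (257 * 0.032 / (18 * 0.0032^0.5))^0.6 = 3.5022 m


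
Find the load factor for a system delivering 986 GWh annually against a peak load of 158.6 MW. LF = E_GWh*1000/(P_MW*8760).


LF = 986 * 1000 / (158.6 * 8760) = 0.7097


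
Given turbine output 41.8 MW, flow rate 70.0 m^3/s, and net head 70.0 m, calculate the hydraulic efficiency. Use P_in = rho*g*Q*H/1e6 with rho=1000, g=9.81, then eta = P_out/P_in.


P_in = 1000 * 9.81 * 70.0 * 70.0 / 1e6 = 48.0690 MW
eta = 41.8 / 48.0690 = 0.8696


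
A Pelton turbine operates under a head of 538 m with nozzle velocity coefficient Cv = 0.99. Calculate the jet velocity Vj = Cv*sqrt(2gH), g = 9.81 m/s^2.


Vj = 0.99 * sqrt(2*9.81*538) = 101.7129 m/s


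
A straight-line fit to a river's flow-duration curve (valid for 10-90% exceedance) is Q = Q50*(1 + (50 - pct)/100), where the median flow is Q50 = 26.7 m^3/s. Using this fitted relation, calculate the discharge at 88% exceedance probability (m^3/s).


Q = 26.7 * (1 + (50 - 88)/100) = 16.5540 m^3/s


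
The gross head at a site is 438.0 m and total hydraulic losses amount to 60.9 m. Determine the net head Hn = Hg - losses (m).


Hn = 438.0 - 60.9 = 377.1000 m


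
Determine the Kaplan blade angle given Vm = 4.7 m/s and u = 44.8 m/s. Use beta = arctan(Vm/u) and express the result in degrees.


beta = arctan(4.7 / 44.8) = 5.9890 degrees


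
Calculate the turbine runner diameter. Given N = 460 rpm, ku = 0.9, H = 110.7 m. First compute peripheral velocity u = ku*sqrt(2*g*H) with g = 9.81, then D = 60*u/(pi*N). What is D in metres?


u = 0.9 * sqrt(2*9.81*110.7) = 41.9436 m/s
D = 60 * 41.9436 / (pi * 460) = 1.7414 m


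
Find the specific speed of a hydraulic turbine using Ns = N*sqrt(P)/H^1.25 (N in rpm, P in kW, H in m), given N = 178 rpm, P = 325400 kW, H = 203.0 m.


Ns = 178 * 325400^0.5 / 203.0^1.25 = 132.5131


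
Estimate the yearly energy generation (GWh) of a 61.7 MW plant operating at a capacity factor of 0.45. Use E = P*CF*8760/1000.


E = 61.7 * 0.45 * 8760 / 1000 = 243.2214 GWh


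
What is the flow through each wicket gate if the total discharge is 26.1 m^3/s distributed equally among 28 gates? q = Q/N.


q = 26.1 / 28 = 0.9321 m^3/s


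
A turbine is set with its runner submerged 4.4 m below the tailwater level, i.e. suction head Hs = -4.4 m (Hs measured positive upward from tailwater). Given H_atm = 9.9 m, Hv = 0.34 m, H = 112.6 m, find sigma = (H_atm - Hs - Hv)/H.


sigma = (9.9 - (-4.4) - 0.34) / 112.6 = 0.1240


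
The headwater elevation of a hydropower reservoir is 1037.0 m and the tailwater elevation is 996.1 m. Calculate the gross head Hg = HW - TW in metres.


Hg = 1037.0 - 996.1 = 40.9000 m


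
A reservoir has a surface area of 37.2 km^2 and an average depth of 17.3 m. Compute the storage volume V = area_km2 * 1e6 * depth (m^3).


V = 37.2 * 1e6 * 17.3 = 6.4356e+08 m^3


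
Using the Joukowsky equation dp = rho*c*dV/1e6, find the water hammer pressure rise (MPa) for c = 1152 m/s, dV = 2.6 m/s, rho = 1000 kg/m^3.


dp = 1000 * 1152 * 2.6 / 1e6 = 2.9952 MPa


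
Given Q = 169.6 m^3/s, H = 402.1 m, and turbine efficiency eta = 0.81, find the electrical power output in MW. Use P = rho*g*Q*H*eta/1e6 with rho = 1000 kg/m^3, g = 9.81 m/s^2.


P = 1000 * 9.81 * 169.6 * 402.1 * 0.81 / 1e6 = 541.8935 MW


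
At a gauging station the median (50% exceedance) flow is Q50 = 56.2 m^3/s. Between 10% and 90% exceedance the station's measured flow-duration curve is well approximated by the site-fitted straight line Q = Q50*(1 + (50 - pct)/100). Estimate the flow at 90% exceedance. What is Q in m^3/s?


Q = 56.2 * (1 + (50 - 90)/100) = 33.7200 m^3/s


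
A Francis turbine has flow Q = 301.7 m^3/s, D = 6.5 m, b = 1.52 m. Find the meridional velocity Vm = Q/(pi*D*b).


Vm = 301.7 / (pi * 6.5 * 1.52) = 9.7200 m/s


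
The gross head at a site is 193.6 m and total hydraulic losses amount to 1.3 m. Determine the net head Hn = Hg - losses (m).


Hn = 193.6 - 1.3 = 192.3000 m


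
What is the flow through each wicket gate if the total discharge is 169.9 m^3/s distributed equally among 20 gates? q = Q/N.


q = 169.9 / 20 = 8.4950 m^3/s


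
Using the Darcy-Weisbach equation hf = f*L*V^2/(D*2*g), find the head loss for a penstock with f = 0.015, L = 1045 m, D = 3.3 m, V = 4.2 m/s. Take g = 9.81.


hf = 0.015 * 1045 * 4.2^2 / (3.3 * 2 * 9.81) = 4.2706 m


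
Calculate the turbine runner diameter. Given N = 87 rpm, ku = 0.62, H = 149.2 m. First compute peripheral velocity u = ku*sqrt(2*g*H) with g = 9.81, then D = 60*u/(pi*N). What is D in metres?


u = 0.62 * sqrt(2*9.81*149.2) = 33.5448 m/s
D = 60 * 33.5448 / (pi * 87) = 7.3639 m


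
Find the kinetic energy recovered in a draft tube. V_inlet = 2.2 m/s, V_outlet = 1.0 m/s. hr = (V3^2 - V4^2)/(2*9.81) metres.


hr = (2.2^2 - 1.0^2) / (2*9.81) = 0.1957 m


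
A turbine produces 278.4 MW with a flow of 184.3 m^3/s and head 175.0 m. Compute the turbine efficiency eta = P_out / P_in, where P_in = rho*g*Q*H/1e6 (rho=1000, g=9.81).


P_in = 1000 * 9.81 * 184.3 * 175.0 / 1e6 = 316.3970 MW
eta = 278.4 / 316.3970 = 0.8799


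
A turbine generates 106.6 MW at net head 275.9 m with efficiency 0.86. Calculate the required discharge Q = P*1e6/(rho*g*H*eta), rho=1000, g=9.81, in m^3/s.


Q = 106.6 * 1e6 / (1000 * 9.81 * 275.9 * 0.86) = 45.7971 m^3/s


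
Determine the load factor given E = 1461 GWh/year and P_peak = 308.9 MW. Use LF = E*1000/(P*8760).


LF = 1461 * 1000 / (308.9 * 8760) = 0.5399


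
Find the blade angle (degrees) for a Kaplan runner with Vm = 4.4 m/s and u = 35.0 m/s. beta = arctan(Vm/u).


beta = arctan(4.4 / 35.0) = 7.1653 degrees


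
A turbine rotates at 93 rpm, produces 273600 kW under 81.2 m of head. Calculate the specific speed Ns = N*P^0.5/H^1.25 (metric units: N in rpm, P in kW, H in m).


Ns = 93 * 273600^0.5 / 81.2^1.25 = 199.5703


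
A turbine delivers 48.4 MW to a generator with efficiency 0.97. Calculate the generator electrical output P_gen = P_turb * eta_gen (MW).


P_gen = 48.4 * 0.97 = 46.9480 MW


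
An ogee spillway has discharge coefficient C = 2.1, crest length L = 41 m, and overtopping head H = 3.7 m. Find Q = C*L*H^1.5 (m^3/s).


Q = 2.1 * 41 * 3.7^1.5 = 612.7816 m^3/s


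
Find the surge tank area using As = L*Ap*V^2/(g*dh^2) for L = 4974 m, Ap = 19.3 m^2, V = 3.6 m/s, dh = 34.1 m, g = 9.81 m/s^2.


As = 4974 * 19.3 * 3.6^2 / (9.81 * 34.1^2) = 109.0662 m^2


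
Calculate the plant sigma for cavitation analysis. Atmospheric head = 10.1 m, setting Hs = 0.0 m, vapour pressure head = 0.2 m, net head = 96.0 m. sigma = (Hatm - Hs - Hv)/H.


sigma = (10.1 - 0.0 - 0.2) / 96.0 = 0.1031


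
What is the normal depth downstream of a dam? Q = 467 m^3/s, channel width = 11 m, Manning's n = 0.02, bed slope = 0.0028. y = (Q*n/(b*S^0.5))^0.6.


y = (467 * 0.02 / (11 * 0.0028^0.5))^0.6 = 5.2872 m


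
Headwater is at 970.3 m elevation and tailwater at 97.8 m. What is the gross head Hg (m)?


Hg = 970.3 - 97.8 = 872.5000 m


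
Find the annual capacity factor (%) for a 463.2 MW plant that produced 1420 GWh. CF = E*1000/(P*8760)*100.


CF = 1420 * 1000 / (463.2 * 8760) * 100 = 34.9958 %


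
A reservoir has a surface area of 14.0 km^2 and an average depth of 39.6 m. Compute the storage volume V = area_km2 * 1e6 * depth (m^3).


V = 14.0 * 1e6 * 39.6 = 5.5440e+08 m^3


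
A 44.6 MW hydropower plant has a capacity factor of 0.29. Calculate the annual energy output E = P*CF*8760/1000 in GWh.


E = 44.6 * 0.29 * 8760 / 1000 = 113.3018 GWh


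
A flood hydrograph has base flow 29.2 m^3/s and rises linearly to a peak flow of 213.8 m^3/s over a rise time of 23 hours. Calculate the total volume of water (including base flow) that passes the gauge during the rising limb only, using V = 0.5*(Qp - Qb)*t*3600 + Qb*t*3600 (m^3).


V = 0.5*(213.8 - 29.2)*23*3600 + 29.2*23*3600 = 1.0060e+07 m^3


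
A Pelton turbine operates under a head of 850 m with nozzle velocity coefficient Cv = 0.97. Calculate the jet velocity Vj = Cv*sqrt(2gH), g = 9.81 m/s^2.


Vj = 0.97 * sqrt(2*9.81*850) = 125.2653 m/s


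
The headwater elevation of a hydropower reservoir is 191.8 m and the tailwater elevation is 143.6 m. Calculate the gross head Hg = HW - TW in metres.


Hg = 191.8 - 143.6 = 48.2000 m


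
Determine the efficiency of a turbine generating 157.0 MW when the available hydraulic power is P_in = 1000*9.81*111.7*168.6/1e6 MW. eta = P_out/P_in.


P_in = 1000 * 9.81 * 111.7 * 168.6 / 1e6 = 184.7480 MW
eta = 157.0 / 184.7480 = 0.8498


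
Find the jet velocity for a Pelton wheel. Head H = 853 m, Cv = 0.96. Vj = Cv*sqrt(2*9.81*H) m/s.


Vj = 0.96 * sqrt(2*9.81*853) = 124.1925 m/s


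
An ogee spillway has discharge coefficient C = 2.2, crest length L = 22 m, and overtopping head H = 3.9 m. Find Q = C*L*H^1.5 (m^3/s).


Q = 2.2 * 22 * 3.9^1.5 = 372.7711 m^3/s


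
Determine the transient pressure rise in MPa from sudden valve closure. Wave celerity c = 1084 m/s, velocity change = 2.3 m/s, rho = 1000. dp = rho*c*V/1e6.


dp = 1000 * 1084 * 2.3 / 1e6 = 2.4932 MPa


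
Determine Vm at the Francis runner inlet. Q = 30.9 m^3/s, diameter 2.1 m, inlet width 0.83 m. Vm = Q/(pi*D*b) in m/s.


Vm = 30.9 / (pi * 2.1 * 0.83) = 5.6430 m/s


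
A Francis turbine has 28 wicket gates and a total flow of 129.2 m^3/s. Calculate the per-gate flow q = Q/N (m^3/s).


q = 129.2 / 28 = 4.6143 m^3/s


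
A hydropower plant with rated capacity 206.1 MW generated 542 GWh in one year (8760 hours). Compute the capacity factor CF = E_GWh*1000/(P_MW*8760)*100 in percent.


CF = 542 * 1000 / (206.1 * 8760) * 100 = 30.0204 %


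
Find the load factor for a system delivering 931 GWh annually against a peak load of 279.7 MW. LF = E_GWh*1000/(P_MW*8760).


LF = 931 * 1000 / (279.7 * 8760) = 0.3800


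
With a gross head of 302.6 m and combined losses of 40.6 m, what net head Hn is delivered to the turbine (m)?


Hn = 302.6 - 40.6 = 262.0000 m


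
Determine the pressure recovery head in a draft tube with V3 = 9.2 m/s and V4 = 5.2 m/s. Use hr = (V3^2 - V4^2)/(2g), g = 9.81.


hr = (9.2^2 - 5.2^2) / (2*9.81) = 2.9358 m


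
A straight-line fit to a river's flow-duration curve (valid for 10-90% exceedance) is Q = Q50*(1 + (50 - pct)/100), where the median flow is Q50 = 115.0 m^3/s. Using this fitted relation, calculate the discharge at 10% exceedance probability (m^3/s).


Q = 115.0 * (1 + (50 - 10)/100) = 161.0000 m^3/s


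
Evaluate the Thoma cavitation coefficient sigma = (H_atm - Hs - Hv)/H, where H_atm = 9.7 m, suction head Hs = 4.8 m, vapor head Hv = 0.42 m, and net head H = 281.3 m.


sigma = (9.7 - 4.8 - 0.42) / 281.3 = 0.0159


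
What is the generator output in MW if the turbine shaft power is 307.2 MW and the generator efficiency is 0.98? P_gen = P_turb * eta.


P_gen = 307.2 * 0.98 = 301.0560 MW


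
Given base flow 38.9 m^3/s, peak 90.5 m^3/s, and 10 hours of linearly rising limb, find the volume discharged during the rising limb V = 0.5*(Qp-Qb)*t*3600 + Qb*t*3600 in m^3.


V = 0.5*(90.5 - 38.9)*10*3600 + 38.9*10*3600 = 2.3292e+06 m^3


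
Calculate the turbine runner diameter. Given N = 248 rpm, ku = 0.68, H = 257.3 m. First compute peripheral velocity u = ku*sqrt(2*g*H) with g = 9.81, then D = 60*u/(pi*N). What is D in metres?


u = 0.68 * sqrt(2*9.81*257.3) = 48.3146 m/s
D = 60 * 48.3146 / (pi * 248) = 3.7207 m


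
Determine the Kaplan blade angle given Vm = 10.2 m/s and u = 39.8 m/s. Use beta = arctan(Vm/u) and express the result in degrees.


beta = arctan(10.2 / 39.8) = 14.3745 degrees


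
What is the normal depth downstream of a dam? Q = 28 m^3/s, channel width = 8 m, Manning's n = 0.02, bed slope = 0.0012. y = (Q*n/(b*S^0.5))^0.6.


y = (28 * 0.02 / (8 * 0.0012^0.5))^0.6 = 1.5251 m


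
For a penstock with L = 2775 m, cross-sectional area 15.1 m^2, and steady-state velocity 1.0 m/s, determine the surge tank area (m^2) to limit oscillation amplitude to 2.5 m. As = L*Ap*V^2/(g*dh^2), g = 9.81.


As = 2775 * 15.1 * 1.0^2 / (9.81 * 2.5^2) = 683.4251 m^2


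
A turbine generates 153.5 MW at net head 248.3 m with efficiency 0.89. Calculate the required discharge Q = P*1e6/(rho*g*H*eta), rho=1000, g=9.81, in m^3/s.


Q = 153.5 * 1e6 / (1000 * 9.81 * 248.3 * 0.89) = 70.8064 m^3/s


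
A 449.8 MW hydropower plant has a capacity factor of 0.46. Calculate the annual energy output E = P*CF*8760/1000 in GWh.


E = 449.8 * 0.46 * 8760 / 1000 = 1812.5141 GWh


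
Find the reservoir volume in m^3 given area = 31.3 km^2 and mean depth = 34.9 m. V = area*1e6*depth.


V = 31.3 * 1e6 * 34.9 = 1.0924e+09 m^3


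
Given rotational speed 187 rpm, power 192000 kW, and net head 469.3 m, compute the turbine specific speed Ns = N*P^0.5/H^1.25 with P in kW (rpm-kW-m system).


Ns = 187 * 192000^0.5 / 469.3^1.25 = 37.5128


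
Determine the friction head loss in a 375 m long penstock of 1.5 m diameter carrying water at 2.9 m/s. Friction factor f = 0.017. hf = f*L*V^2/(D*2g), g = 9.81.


hf = 0.017 * 375 * 2.9^2 / (1.5 * 2 * 9.81) = 1.8217 m


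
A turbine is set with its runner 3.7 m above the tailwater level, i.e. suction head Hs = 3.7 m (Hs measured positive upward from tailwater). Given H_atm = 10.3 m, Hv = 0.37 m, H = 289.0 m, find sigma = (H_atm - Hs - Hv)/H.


sigma = (10.3 - 3.7 - 0.37) / 289.0 = 0.0216


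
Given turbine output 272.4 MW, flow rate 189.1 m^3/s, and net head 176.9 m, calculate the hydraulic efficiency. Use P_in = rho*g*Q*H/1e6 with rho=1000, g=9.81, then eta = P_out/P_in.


P_in = 1000 * 9.81 * 189.1 * 176.9 / 1e6 = 328.1621 MW
eta = 272.4 / 328.1621 = 0.8301


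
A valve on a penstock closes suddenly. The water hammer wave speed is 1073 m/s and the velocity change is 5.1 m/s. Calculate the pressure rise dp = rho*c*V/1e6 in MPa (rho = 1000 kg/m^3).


dp = 1000 * 1073 * 5.1 / 1e6 = 5.4723 MPa


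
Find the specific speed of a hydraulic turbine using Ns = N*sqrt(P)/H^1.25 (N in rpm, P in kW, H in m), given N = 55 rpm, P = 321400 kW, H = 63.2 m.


Ns = 55 * 321400^0.5 / 63.2^1.25 = 174.9803


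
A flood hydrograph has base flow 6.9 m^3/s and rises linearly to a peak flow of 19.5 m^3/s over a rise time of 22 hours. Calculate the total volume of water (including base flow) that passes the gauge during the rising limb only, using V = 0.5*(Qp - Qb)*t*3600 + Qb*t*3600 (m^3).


V = 0.5*(19.5 - 6.9)*22*3600 + 6.9*22*3600 = 1.0454e+06 m^3


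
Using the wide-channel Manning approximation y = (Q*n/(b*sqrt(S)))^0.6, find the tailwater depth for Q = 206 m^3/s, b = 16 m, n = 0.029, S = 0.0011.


y = (206 * 0.029 / (16 * 0.0011^0.5))^0.6 = 4.2743 m


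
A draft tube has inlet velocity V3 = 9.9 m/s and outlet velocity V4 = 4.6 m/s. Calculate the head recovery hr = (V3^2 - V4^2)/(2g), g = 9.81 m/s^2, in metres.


hr = (9.9^2 - 4.6^2) / (2*9.81) = 3.9169 m


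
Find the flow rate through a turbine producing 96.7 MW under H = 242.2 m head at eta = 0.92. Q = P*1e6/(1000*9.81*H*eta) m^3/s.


Q = 96.7 * 1e6 / (1000 * 9.81 * 242.2 * 0.92) = 44.2380 m^3/s


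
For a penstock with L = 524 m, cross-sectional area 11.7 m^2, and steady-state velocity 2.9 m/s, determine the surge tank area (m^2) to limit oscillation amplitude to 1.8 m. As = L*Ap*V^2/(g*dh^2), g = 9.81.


As = 524 * 11.7 * 2.9^2 / (9.81 * 1.8^2) = 1622.1803 m^2


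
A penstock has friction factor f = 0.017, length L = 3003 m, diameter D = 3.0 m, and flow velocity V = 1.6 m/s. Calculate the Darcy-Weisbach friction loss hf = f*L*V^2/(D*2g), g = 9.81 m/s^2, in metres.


hf = 0.017 * 3003 * 1.6^2 / (3.0 * 2 * 9.81) = 2.2204 m


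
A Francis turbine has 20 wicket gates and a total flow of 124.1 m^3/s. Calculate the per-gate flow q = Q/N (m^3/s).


q = 124.1 / 20 = 6.2050 m^3/s


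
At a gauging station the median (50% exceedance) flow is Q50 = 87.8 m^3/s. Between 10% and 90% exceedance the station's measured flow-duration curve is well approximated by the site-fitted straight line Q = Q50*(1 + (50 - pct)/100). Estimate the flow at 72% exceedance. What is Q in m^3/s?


Q = 87.8 * (1 + (50 - 72)/100) = 68.4840 m^3/s


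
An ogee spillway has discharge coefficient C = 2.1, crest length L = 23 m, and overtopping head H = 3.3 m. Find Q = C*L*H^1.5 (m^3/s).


Q = 2.1 * 23 * 3.3^1.5 = 289.5463 m^3/s


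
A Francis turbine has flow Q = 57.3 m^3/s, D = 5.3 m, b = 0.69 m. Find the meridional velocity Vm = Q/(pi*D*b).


Vm = 57.3 / (pi * 5.3 * 0.69) = 4.9875 m/s


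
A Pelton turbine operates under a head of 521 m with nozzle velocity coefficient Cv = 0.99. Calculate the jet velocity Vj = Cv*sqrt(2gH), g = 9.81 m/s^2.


Vj = 0.99 * sqrt(2*9.81*521) = 100.0930 m/s


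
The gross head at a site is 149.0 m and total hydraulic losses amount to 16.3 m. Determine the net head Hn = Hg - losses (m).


Hn = 149.0 - 16.3 = 132.7000 m


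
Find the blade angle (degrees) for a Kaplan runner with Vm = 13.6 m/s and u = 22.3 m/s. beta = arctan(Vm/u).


beta = arctan(13.6 / 22.3) = 31.3776 degrees


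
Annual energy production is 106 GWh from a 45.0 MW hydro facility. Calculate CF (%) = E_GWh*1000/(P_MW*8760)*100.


CF = 106 * 1000 / (45.0 * 8760) * 100 = 26.8899 %


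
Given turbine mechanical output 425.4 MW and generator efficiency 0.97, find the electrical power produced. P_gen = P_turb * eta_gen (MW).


P_gen = 425.4 * 0.97 = 412.6380 MW


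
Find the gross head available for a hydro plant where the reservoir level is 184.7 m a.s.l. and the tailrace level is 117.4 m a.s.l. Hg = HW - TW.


Hg = 184.7 - 117.4 = 67.3000 m


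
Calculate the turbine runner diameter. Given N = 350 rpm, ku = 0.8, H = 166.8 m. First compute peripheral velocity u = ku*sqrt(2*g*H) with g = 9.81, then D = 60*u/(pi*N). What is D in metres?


u = 0.8 * sqrt(2*9.81*166.8) = 45.7654 m/s
D = 60 * 45.7654 / (pi * 350) = 2.4973 m


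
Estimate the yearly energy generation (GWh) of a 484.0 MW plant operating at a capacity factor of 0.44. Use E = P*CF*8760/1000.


E = 484.0 * 0.44 * 8760 / 1000 = 1865.5296 GWh


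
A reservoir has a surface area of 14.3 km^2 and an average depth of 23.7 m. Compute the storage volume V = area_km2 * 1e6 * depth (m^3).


V = 14.3 * 1e6 * 23.7 = 3.3891e+08 m^3


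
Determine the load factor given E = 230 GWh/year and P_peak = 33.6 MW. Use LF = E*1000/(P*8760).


LF = 230 * 1000 / (33.6 * 8760) = 0.7814


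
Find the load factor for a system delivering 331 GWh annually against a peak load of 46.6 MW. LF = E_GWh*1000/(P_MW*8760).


LF = 331 * 1000 / (46.6 * 8760) = 0.8108


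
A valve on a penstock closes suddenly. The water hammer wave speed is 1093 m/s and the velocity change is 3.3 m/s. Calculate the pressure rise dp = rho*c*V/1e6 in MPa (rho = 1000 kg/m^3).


dp = 1000 * 1093 * 3.3 / 1e6 = 3.6069 MPa


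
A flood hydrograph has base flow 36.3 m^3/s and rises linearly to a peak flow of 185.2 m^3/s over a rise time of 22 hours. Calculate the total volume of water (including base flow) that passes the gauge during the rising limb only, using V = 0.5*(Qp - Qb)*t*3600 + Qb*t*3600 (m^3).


V = 0.5*(185.2 - 36.3)*22*3600 + 36.3*22*3600 = 8.7714e+06 m^3


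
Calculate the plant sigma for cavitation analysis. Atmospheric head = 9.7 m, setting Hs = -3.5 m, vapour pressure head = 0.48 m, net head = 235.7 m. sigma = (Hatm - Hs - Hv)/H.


sigma = (9.7 - (-3.5) - 0.48) / 235.7 = 0.0540


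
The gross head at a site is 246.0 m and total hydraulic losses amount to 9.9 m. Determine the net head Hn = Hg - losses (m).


Hn = 246.0 - 9.9 = 236.1000 m


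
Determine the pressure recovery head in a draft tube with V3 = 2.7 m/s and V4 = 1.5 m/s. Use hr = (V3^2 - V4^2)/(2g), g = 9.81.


hr = (2.7^2 - 1.5^2) / (2*9.81) = 0.2569 m


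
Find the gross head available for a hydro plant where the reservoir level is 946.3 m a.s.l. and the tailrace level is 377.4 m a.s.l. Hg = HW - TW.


Hg = 946.3 - 377.4 = 568.9000 m


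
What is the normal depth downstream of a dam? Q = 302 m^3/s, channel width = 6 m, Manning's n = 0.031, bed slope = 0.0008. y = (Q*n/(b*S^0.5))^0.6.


y = (302 * 0.031 / (6 * 0.0008^0.5))^0.6 = 11.0918 m


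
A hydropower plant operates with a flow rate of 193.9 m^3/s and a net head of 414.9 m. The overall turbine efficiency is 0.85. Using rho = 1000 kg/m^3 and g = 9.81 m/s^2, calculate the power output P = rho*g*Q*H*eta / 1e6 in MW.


P = 1000 * 9.81 * 193.9 * 414.9 * 0.85 / 1e6 = 670.8249 MW


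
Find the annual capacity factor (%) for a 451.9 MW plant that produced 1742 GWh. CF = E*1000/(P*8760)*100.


CF = 1742 * 1000 / (451.9 * 8760) * 100 = 44.0050 %


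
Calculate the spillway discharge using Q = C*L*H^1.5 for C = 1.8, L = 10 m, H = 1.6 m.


Q = 1.8 * 10 * 1.6^1.5 = 36.4294 m^3/s


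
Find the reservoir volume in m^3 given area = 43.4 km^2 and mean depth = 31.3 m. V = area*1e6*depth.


V = 43.4 * 1e6 * 31.3 = 1.3584e+09 m^3


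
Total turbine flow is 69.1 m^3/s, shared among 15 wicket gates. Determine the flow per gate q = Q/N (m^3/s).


q = 69.1 / 15 = 4.6067 m^3/s


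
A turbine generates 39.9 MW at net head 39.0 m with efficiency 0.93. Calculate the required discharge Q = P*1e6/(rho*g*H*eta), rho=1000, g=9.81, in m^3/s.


Q = 39.9 * 1e6 / (1000 * 9.81 * 39.0 * 0.93) = 112.1389 m^3/s


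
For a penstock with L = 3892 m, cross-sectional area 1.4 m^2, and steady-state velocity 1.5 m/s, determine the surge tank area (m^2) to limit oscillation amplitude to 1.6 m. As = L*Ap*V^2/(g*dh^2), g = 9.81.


As = 3892 * 1.4 * 1.5^2 / (9.81 * 1.6^2) = 488.1737 m^2


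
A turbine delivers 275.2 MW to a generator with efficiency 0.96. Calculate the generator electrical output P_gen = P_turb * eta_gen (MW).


P_gen = 275.2 * 0.96 = 264.1920 MW


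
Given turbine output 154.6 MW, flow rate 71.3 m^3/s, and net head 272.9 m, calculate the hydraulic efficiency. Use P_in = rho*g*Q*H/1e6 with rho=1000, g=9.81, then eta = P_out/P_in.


P_in = 1000 * 9.81 * 71.3 * 272.9 / 1e6 = 190.8807 MW
eta = 154.6 / 190.8807 = 0.8099


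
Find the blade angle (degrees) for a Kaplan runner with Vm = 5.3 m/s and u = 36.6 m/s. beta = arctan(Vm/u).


beta = arctan(5.3 / 36.6) = 8.2397 degrees


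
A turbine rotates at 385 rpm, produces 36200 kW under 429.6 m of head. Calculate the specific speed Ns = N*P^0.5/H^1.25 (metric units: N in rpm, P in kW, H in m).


Ns = 385 * 36200^0.5 / 429.6^1.25 = 37.4528


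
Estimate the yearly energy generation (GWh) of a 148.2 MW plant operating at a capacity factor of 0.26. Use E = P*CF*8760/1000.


E = 148.2 * 0.26 * 8760 / 1000 = 337.5403 GWh


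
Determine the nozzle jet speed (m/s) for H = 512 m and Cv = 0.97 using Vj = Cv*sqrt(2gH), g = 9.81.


Vj = 0.97 * sqrt(2*9.81*512) = 97.2201 m/s


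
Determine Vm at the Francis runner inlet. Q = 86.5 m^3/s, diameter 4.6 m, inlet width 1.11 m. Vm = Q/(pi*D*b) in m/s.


Vm = 86.5 / (pi * 4.6 * 1.11) = 5.3924 m/s


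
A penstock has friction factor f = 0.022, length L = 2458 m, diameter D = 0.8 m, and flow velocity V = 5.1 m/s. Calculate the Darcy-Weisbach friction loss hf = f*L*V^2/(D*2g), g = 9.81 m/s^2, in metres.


hf = 0.022 * 2458 * 5.1^2 / (0.8 * 2 * 9.81) = 89.6099 m


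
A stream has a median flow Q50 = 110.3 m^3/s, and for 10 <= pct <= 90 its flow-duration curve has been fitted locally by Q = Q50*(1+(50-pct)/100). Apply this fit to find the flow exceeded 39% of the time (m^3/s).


Q = 110.3 * (1 + (50 - 39)/100) = 122.4330 m^3/s


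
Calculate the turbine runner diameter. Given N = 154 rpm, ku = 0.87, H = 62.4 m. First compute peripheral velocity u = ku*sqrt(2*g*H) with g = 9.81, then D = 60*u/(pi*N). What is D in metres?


u = 0.87 * sqrt(2*9.81*62.4) = 30.4411 m/s
D = 60 * 30.4411 / (pi * 154) = 3.7752 m


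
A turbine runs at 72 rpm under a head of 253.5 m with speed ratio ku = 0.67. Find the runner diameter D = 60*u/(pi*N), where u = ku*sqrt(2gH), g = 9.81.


u = 0.67 * sqrt(2*9.81*253.5) = 47.2512 m/s
D = 60 * 47.2512 / (pi * 72) = 12.5338 m


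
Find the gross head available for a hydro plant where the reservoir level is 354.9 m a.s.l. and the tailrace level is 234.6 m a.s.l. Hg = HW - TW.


Hg = 354.9 - 234.6 = 120.3000 m


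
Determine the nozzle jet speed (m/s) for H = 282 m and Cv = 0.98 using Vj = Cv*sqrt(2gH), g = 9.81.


Vj = 0.98 * sqrt(2*9.81*282) = 72.8954 m/s


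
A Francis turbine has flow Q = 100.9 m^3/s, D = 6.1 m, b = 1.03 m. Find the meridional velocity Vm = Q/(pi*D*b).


Vm = 100.9 / (pi * 6.1 * 1.03) = 5.1118 m/s


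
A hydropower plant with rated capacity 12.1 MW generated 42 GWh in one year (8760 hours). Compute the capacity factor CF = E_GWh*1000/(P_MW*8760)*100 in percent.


CF = 42 * 1000 / (12.1 * 8760) * 100 = 39.6241 %


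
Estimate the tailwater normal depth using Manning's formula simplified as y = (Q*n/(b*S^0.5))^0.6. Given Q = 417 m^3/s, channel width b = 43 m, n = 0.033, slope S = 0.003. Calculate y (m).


y = (417 * 0.033 / (43 * 0.003^0.5))^0.6 = 2.8838 m


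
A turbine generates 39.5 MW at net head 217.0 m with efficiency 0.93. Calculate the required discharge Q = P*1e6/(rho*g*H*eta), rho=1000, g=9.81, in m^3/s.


Q = 39.5 * 1e6 / (1000 * 9.81 * 217.0 * 0.93) = 19.9520 m^3/s


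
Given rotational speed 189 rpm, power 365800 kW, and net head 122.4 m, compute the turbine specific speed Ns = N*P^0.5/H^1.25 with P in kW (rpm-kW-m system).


Ns = 189 * 365800^0.5 / 122.4^1.25 = 280.7740


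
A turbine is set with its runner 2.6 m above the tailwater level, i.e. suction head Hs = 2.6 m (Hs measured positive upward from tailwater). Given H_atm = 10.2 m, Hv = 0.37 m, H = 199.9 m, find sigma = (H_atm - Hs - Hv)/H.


sigma = (10.2 - 2.6 - 0.37) / 199.9 = 0.0362


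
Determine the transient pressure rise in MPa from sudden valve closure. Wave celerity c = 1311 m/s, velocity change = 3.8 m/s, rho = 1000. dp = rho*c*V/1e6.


dp = 1000 * 1311 * 3.8 / 1e6 = 4.9818 MPa


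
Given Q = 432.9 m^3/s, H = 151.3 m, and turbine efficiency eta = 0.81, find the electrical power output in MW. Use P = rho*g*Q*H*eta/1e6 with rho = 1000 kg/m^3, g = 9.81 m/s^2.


P = 1000 * 9.81 * 432.9 * 151.3 * 0.81 / 1e6 = 520.4518 MW


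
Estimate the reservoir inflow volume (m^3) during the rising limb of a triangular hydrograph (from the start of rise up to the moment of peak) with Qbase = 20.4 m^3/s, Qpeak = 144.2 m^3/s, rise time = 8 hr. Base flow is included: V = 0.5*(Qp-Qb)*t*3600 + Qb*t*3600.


V = 0.5*(144.2 - 20.4)*8*3600 + 20.4*8*3600 = 2.3702e+06 m^3


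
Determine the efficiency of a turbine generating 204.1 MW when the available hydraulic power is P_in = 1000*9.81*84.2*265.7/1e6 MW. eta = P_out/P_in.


P_in = 1000 * 9.81 * 84.2 * 265.7 / 1e6 = 219.4687 MW
eta = 204.1 / 219.4687 = 0.9300


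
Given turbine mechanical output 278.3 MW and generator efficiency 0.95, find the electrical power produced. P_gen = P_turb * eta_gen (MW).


P_gen = 278.3 * 0.95 = 264.3850 MW


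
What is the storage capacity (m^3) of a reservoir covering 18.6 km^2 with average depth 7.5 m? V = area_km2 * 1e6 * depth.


V = 18.6 * 1e6 * 7.5 = 1.3950e+08 m^3


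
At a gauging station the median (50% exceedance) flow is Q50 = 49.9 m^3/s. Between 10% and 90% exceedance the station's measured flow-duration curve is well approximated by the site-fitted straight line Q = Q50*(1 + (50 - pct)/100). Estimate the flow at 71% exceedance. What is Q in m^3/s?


Q = 49.9 * (1 + (50 - 71)/100) = 39.4210 m^3/s


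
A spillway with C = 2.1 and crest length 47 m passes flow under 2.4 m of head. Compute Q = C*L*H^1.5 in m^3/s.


Q = 2.1 * 47 * 2.4^1.5 = 366.9729 m^3/s


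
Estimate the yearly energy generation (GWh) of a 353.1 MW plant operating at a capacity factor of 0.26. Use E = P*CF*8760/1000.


E = 353.1 * 0.26 * 8760 / 1000 = 804.2206 GWh


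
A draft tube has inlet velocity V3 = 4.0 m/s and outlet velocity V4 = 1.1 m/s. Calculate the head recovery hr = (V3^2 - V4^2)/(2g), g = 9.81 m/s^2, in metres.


hr = (4.0^2 - 1.1^2) / (2*9.81) = 0.7538 m


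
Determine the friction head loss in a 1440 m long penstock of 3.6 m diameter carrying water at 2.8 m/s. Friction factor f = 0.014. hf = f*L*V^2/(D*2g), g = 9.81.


hf = 0.014 * 1440 * 2.8^2 / (3.6 * 2 * 9.81) = 2.2377 m
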